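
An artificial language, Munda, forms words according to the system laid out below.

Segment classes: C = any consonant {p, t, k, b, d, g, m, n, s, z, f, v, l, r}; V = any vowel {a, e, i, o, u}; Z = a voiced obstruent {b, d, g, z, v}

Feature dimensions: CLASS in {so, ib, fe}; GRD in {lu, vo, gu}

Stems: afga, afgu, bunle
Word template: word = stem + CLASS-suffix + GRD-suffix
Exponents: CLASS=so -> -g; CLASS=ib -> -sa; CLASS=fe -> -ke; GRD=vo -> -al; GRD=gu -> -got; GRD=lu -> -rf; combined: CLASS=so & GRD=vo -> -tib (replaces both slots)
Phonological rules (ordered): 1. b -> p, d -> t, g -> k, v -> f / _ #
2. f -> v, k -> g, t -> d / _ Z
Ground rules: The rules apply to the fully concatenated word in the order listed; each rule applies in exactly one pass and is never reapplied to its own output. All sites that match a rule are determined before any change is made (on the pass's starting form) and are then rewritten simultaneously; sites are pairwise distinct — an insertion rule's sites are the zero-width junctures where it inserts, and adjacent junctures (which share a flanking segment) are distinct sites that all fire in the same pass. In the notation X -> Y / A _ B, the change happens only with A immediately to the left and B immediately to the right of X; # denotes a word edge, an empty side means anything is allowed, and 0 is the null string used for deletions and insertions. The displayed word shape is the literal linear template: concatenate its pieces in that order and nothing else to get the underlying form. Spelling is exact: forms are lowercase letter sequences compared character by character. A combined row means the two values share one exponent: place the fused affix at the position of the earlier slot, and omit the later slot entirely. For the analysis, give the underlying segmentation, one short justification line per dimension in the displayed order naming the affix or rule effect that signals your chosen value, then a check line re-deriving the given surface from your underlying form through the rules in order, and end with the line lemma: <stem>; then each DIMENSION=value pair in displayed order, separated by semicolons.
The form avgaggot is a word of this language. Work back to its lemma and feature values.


underlying: afga-g-got
CLASS=so - signalled by the affix -g
GRD=gu - signalled by the affix -got
check: afgaggot -> afgaggot -> avgaggot
lemma: afga; CLASS=so; GRD=gu


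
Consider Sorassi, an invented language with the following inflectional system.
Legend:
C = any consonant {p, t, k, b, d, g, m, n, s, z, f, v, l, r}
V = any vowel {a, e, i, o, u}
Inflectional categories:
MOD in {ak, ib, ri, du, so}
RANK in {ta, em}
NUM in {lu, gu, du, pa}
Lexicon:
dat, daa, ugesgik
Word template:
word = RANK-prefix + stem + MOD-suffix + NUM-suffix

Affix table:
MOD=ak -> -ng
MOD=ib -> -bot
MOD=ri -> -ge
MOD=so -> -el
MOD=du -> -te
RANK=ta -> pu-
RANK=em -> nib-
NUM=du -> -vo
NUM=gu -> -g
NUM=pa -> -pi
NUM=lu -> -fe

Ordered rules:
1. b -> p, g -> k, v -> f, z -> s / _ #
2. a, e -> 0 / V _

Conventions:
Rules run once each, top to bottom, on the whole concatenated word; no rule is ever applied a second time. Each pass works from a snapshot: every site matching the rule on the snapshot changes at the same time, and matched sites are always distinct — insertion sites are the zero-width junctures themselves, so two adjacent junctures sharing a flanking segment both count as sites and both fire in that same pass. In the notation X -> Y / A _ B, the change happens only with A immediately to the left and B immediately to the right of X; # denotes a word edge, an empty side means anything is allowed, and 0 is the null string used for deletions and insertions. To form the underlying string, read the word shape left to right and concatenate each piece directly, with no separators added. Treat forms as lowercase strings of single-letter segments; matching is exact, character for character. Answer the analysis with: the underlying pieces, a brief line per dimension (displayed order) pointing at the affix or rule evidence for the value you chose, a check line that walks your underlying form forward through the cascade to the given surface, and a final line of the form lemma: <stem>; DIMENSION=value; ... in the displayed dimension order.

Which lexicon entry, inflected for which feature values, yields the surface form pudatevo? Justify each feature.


underlying: pu-daa-te-vo
MOD=du - signalled by the affix -te
RANK=ta - signalled by the affix pu-
NUM=du - signalled by the affix -vo
check: pudaatevo -> pudaatevo -> pudatevo
lemma: daa; MOD=du; RANK=ta; NUM=du


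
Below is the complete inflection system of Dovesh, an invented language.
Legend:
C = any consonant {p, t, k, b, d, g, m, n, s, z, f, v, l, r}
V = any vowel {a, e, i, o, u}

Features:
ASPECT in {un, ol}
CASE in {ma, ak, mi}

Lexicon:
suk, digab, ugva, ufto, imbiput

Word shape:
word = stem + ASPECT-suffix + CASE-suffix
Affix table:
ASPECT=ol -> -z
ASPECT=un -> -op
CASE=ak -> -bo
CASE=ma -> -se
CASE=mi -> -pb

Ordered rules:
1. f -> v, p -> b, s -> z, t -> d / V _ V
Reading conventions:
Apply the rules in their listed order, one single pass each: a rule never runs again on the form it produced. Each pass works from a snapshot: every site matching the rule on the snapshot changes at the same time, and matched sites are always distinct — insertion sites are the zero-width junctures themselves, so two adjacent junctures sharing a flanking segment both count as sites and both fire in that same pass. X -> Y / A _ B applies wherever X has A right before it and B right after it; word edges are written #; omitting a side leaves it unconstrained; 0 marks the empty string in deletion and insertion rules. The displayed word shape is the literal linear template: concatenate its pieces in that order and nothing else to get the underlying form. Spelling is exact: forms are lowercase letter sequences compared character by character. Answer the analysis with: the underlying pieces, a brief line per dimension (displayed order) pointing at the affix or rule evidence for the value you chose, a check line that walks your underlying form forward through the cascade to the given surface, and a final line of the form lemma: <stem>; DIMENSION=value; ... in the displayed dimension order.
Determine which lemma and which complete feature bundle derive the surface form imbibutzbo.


underlying: imbiput-z-bo
ASPECT=ol - signalled by the affix -z
CASE=ak - signalled by the affix -bo
check: imbiputzbo -> imbibutzbo
lemma: imbiput; ASPECT=ol; CASE=ak


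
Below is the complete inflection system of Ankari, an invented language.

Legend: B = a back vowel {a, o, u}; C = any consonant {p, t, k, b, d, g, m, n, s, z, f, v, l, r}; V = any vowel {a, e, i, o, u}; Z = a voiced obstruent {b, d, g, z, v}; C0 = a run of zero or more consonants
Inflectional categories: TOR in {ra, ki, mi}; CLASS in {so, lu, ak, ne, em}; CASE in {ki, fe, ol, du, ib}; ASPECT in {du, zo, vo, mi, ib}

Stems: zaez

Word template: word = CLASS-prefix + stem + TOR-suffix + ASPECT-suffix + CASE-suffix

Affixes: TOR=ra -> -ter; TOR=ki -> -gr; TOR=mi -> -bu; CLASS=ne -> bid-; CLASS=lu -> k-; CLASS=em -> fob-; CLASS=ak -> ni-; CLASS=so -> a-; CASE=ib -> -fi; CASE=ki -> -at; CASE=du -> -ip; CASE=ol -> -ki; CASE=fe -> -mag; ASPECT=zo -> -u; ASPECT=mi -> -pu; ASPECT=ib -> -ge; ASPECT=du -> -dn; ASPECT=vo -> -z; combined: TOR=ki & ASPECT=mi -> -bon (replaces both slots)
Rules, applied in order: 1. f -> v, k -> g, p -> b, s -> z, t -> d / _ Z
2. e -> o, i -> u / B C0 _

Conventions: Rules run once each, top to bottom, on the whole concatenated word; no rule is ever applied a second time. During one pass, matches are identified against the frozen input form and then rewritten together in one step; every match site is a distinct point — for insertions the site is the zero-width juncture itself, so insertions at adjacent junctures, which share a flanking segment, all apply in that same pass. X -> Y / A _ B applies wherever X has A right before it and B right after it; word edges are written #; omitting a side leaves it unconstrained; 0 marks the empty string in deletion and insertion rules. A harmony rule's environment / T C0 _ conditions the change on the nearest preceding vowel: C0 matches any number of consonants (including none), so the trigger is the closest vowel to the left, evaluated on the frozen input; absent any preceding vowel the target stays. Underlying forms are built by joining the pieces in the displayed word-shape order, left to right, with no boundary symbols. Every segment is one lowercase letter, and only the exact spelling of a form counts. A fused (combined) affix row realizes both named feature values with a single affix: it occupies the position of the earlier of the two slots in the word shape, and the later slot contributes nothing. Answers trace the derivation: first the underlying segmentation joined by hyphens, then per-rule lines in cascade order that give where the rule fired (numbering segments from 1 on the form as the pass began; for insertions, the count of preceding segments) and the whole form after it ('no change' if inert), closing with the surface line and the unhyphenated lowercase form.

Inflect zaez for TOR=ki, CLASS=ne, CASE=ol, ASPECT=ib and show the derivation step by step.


underlying: bid-zaez-gr-ge-ki
1. f -> v, k -> g, p -> b, s -> z, t -> d / _ Z: no change
2. e -> o, i -> u / B C0 _: fires at position(s) 6: bidzaozgrgeki
surface: bidzaozgrgeki


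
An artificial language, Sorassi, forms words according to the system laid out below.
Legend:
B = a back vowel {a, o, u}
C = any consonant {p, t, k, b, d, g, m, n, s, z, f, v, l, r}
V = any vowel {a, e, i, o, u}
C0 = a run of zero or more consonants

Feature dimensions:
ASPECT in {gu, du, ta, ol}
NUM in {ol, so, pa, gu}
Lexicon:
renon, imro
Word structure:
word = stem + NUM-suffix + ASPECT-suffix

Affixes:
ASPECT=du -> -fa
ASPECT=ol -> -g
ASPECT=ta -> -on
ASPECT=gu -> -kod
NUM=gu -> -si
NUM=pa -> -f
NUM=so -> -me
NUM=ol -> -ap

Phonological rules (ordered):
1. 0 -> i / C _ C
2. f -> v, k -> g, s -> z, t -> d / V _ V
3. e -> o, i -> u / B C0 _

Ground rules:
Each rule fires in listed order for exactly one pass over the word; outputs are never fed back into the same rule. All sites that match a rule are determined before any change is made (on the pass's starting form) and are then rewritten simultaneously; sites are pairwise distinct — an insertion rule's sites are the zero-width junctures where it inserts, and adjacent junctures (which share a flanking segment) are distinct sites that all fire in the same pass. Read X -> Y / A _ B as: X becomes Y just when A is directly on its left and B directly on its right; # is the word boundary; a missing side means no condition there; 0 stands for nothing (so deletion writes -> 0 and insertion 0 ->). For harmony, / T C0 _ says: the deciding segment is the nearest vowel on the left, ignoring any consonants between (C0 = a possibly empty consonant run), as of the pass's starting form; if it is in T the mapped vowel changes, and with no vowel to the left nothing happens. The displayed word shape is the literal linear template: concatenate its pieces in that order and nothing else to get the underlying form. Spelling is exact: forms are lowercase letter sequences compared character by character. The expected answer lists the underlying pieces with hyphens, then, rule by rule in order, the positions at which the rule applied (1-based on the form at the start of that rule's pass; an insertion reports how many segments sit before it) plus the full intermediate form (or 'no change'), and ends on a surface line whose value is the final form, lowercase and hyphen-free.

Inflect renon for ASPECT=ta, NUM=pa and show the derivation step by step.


underlying: renon-f-on
1. 0 -> i / C _ C: inserts after position(s) 5: renonifon
2. f -> v, k -> g, s -> z, t -> d / V _ V: fires at position(s) 7: renonivon
3. e -> o, i -> u / B C0 _: fires at position(s) 6: renonuvon
surface: renonuvon


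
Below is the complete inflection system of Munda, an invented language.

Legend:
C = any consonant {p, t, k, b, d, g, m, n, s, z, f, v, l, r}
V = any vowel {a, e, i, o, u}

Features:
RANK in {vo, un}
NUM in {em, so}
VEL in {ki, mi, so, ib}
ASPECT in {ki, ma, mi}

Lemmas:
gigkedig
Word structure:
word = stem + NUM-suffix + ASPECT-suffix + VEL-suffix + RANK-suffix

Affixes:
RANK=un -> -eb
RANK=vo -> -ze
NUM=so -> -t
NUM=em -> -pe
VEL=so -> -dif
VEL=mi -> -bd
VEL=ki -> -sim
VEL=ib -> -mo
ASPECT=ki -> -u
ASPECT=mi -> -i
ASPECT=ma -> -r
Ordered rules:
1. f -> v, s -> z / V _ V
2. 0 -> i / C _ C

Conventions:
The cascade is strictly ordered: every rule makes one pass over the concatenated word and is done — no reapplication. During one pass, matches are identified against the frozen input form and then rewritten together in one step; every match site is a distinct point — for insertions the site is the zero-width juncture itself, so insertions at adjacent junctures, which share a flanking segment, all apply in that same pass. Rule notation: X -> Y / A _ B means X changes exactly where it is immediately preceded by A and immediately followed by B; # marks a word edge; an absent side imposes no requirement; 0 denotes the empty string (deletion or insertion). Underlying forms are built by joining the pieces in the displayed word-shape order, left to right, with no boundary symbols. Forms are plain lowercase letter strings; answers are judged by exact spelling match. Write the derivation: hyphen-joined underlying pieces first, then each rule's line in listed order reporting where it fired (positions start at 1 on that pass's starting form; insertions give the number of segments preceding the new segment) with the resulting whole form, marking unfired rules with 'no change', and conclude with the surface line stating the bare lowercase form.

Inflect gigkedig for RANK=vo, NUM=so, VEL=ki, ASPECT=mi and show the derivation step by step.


underlying: gigkedig-t-i-sim-ze
1. f -> v, s -> z / V _ V: fires at position(s) 11: gigkedigtizimze
2. 0 -> i / C _ C: inserts after position(s) 3, 8, 13: gigikedigitizimize
surface: gigikedigitizimize


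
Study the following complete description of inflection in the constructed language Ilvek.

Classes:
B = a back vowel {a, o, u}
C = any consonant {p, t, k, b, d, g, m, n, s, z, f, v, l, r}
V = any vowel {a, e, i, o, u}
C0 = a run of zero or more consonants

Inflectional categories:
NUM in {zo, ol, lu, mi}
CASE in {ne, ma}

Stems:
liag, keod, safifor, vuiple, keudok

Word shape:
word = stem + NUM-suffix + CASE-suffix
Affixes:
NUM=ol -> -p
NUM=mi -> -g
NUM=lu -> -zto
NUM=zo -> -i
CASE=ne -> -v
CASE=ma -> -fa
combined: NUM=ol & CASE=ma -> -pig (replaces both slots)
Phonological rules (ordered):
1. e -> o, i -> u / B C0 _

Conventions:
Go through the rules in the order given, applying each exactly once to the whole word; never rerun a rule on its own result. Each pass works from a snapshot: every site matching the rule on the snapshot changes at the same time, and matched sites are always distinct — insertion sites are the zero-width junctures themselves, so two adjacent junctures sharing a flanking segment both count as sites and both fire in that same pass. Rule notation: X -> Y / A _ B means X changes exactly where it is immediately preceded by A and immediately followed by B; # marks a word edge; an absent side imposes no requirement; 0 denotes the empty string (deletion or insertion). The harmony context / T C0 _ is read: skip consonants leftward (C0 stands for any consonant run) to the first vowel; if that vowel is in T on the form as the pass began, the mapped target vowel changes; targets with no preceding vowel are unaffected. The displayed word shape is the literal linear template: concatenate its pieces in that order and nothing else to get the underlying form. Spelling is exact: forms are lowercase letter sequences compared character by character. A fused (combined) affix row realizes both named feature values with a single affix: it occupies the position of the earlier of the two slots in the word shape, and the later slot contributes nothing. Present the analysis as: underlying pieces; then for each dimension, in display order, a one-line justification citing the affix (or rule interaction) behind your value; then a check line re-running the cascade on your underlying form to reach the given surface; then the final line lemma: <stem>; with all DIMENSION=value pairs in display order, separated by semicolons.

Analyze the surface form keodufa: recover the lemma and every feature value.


underlying: keod-i-fa
NUM=zo - signalled by the affix -i
CASE=ma - signalled by the affix -fa
check: keodifa -> keodufa
lemma: keod; NUM=zo; CASE=ma


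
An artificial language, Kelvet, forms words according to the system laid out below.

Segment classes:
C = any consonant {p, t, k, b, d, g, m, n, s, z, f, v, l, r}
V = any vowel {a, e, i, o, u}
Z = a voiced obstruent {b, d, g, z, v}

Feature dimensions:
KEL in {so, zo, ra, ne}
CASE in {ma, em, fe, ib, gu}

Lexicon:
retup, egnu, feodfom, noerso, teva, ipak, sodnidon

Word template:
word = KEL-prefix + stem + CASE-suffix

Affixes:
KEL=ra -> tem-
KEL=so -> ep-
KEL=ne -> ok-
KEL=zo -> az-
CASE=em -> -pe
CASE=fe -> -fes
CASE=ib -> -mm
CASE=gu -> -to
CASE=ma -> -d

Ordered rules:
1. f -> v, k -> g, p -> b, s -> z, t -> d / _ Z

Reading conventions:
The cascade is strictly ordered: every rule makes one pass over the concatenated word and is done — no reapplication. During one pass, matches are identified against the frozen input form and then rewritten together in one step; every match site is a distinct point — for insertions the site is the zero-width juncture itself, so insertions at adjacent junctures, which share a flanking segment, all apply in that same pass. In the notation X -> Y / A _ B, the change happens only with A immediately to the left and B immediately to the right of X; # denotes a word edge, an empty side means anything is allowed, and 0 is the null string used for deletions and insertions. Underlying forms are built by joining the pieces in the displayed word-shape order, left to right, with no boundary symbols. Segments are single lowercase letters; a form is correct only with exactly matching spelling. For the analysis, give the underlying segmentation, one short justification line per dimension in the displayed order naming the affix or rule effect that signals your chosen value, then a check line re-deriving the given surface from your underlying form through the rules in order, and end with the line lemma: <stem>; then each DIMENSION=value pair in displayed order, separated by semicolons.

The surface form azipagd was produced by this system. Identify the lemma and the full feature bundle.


underlying: az-ipak-d
KEL=zo - signalled by the affix az-
CASE=ma - signalled by the affix -d
check: azipakd -> azipagd
lemma: ipak; KEL=zo; CASE=ma


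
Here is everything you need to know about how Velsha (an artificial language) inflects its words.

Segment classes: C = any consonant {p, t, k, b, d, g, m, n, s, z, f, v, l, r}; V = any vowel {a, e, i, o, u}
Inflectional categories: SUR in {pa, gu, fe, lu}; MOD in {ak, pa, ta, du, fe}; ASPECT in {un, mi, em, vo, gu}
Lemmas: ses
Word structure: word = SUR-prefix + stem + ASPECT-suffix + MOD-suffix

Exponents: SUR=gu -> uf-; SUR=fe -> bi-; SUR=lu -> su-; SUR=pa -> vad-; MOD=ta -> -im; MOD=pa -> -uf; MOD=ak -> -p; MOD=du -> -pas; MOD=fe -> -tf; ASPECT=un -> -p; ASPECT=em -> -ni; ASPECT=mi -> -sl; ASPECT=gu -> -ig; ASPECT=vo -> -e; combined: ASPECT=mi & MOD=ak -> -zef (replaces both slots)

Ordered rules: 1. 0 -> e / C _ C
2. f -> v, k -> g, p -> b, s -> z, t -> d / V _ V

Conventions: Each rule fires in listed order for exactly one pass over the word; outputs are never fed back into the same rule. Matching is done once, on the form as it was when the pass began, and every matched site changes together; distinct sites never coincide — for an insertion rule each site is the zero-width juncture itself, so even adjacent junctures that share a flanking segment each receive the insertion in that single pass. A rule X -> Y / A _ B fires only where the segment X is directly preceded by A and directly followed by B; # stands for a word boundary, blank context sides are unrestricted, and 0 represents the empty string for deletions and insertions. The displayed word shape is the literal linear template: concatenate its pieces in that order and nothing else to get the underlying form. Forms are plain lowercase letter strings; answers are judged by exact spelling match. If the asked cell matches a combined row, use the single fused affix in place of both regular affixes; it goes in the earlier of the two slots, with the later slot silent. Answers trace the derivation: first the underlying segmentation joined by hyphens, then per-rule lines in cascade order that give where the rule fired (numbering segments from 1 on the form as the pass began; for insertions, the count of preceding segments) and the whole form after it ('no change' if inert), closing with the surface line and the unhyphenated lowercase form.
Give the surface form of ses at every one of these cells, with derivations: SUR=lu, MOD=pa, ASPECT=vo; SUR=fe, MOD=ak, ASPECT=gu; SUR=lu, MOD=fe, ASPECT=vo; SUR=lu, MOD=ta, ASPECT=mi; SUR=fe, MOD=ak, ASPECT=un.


cell SUR=lu, MOD=pa, ASPECT=vo:
underlying: su-ses-e-uf
1. 0 -> e / C _ C: no change
2. f -> v, k -> g, p -> b, s -> z, t -> d / V _ V: fires at position(s) 3, 5: suzezeuf
surface: suzezeuf

cell SUR=fe, MOD=ak, ASPECT=gu:
underlying: bi-ses-ig-p
1. 0 -> e / C _ C: inserts after position(s) 7: bisesigep
2. f -> v, k -> g, p -> b, s -> z, t -> d / V _ V: fires at position(s) 3, 5: bizezigep
surface: bizezigep

cell SUR=lu, MOD=fe, ASPECT=vo:
underlying: su-ses-e-tf
1. 0 -> e / C _ C: inserts after position(s) 7: susesetef
2. f -> v, k -> g, p -> b, s -> z, t -> d / V _ V: fires at position(s) 3, 5, 7: suzezedef
surface: suzezedef

cell SUR=lu, MOD=ta, ASPECT=mi:
underlying: su-ses-sl-im
1. 0 -> e / C _ C: inserts after position(s) 5, 6: suseseselim
2. f -> v, k -> g, p -> b, s -> z, t -> d / V _ V: fires at position(s) 3, 5, 7: suzezezelim
surface: suzezezelim

cell SUR=fe, MOD=ak, ASPECT=un:
underlying: bi-ses-p-p
1. 0 -> e / C _ C: inserts after position(s) 5, 6: bisesepep
2. f -> v, k -> g, p -> b, s -> z, t -> d / V _ V: fires at position(s) 3, 5, 7: bizezebep
surface: bizezebep


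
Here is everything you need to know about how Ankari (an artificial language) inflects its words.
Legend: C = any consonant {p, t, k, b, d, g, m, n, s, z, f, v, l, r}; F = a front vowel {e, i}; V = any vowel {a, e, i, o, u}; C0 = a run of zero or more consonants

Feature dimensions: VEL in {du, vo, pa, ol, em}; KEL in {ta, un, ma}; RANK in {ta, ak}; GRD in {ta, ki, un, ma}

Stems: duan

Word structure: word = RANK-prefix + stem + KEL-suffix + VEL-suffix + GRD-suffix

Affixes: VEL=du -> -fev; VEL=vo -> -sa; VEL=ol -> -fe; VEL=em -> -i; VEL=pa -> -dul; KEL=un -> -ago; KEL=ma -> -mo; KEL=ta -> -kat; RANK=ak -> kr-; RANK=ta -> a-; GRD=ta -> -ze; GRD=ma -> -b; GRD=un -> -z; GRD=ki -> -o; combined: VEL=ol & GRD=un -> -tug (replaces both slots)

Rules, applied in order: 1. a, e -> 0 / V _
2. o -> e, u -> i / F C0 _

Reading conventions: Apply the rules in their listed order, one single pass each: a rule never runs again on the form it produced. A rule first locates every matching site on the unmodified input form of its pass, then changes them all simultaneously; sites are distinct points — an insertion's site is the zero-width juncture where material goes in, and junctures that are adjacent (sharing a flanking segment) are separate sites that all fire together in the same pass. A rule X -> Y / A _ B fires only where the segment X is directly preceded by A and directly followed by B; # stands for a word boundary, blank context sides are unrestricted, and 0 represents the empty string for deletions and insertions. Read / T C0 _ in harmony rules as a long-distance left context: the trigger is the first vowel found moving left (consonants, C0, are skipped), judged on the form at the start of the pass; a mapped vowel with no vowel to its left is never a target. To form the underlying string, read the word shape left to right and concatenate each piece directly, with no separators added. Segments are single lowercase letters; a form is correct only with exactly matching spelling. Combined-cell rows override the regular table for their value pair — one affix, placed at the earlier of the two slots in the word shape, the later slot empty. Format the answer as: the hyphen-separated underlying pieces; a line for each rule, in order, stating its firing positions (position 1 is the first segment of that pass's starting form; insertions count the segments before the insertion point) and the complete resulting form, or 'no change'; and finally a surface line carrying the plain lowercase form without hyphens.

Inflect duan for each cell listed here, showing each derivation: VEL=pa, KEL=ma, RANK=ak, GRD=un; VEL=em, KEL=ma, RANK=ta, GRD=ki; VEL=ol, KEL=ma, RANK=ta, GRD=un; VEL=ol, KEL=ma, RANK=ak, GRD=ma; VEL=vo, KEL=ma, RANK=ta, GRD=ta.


cell VEL=pa, KEL=ma, RANK=ak, GRD=un:
underlying: kr-duan-mo-dul-z
1. a, e -> 0 / V _: fires at position(s) 5: krdunmodulz
2. o -> e, u -> i / F C0 _: no change
surface: krdunmodulz

cell VEL=em, KEL=ma, RANK=ta, GRD=ki:
underlying: a-duan-mo-i-o
1. a, e -> 0 / V _: fires at position(s) 4: adunmoio
2. o -> e, u -> i / F C0 _: fires at position(s) 8: adunmoie
surface: adunmoie

cell VEL=ol, KEL=ma, RANK=ta, GRD=un:
underlying: a-duan-mo-tug
1. a, e -> 0 / V _: fires at position(s) 4: adunmotug
2. o -> e, u -> i / F C0 _: no change
surface: adunmotug

cell VEL=ol, KEL=ma, RANK=ak, GRD=ma:
underlying: kr-duan-mo-fe-b
1. a, e -> 0 / V _: fires at position(s) 5: krdunmofeb
2. o -> e, u -> i / F C0 _: no change
surface: krdunmofeb

cell VEL=vo, KEL=ma, RANK=ta, GRD=ta:
underlying: a-duan-mo-sa-ze
1. a, e -> 0 / V _: fires at position(s) 4: adunmosaze
2. o -> e, u -> i / F C0 _: no change
surface: adunmosaze


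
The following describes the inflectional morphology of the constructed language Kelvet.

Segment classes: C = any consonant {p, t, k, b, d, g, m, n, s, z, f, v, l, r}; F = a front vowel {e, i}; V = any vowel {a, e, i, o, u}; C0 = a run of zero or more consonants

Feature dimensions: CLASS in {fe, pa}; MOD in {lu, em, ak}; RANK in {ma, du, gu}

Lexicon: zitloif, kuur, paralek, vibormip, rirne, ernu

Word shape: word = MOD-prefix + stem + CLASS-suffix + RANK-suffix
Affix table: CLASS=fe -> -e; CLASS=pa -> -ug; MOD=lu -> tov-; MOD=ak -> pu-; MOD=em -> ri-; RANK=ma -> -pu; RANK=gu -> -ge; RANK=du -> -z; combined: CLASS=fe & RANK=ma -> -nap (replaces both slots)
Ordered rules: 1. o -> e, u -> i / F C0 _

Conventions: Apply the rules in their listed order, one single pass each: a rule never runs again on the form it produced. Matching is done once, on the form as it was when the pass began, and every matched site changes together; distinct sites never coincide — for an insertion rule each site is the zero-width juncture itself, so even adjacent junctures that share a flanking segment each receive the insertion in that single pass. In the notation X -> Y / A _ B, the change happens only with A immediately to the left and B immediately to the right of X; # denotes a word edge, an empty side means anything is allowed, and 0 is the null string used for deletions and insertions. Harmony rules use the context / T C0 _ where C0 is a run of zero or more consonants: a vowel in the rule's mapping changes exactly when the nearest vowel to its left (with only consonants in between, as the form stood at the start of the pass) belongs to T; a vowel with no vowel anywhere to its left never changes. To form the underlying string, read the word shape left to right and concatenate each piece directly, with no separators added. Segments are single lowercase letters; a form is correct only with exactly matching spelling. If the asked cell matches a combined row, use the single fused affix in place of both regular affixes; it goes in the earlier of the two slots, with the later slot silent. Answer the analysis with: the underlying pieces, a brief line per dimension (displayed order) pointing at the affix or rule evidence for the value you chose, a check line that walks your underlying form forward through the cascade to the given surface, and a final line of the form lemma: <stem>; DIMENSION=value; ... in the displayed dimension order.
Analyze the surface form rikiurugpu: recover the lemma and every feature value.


underlying: ri-kuur-ug-pu
CLASS=pa - signalled by the affix -ug
MOD=em - signalled by the affix ri-
RANK=ma - signalled by the affix -pu
check: rikuurugpu -> rikiurugpu
lemma: kuur; CLASS=pa; MOD=em; RANK=ma


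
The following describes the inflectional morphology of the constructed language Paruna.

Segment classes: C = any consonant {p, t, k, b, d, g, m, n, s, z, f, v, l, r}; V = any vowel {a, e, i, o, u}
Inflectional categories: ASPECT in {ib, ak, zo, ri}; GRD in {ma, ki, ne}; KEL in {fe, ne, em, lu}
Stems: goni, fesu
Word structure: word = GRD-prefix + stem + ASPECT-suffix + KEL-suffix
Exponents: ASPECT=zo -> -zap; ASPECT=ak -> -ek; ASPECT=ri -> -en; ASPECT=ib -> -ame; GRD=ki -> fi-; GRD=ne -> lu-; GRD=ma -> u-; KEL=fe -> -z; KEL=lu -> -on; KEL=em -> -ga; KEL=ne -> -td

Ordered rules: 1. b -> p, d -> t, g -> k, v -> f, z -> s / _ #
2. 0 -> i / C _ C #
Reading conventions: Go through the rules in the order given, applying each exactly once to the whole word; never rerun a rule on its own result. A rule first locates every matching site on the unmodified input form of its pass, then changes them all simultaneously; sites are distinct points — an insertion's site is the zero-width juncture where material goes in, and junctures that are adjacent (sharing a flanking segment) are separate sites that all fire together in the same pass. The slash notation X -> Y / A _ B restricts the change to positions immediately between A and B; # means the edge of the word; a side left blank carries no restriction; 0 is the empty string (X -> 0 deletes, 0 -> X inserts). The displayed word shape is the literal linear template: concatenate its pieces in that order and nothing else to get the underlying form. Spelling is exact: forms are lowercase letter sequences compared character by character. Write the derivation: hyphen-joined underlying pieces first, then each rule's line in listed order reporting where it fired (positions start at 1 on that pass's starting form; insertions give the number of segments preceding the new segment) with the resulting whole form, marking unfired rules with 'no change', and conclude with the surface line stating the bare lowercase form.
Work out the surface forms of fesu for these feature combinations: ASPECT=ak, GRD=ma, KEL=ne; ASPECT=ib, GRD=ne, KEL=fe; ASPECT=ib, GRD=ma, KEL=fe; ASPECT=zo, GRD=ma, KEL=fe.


cell ASPECT=ak, GRD=ma, KEL=ne:
underlying: u-fesu-ek-td
1. b -> p, d -> t, g -> k, v -> f, z -> s / _ #: fires at position(s) 9: ufesuektt
2. 0 -> i / C _ C #: inserts after position(s) 8: ufesuektit
surface: ufesuektit

cell ASPECT=ib, GRD=ne, KEL=fe:
underlying: lu-fesu-ame-z
1. b -> p, d -> t, g -> k, v -> f, z -> s / _ #: fires at position(s) 10: lufesuames
2. 0 -> i / C _ C #: no change
surface: lufesuames

cell ASPECT=ib, GRD=ma, KEL=fe:
underlying: u-fesu-ame-z
1. b -> p, d -> t, g -> k, v -> f, z -> s / _ #: fires at position(s) 9: ufesuames
2. 0 -> i / C _ C #: no change
surface: ufesuames

cell ASPECT=zo, GRD=ma, KEL=fe:
underlying: u-fesu-zap-z
1. b -> p, d -> t, g -> k, v -> f, z -> s / _ #: fires at position(s) 9: ufesuzaps
2. 0 -> i / C _ C #: inserts after position(s) 8: ufesuzapis
surface: ufesuzapis


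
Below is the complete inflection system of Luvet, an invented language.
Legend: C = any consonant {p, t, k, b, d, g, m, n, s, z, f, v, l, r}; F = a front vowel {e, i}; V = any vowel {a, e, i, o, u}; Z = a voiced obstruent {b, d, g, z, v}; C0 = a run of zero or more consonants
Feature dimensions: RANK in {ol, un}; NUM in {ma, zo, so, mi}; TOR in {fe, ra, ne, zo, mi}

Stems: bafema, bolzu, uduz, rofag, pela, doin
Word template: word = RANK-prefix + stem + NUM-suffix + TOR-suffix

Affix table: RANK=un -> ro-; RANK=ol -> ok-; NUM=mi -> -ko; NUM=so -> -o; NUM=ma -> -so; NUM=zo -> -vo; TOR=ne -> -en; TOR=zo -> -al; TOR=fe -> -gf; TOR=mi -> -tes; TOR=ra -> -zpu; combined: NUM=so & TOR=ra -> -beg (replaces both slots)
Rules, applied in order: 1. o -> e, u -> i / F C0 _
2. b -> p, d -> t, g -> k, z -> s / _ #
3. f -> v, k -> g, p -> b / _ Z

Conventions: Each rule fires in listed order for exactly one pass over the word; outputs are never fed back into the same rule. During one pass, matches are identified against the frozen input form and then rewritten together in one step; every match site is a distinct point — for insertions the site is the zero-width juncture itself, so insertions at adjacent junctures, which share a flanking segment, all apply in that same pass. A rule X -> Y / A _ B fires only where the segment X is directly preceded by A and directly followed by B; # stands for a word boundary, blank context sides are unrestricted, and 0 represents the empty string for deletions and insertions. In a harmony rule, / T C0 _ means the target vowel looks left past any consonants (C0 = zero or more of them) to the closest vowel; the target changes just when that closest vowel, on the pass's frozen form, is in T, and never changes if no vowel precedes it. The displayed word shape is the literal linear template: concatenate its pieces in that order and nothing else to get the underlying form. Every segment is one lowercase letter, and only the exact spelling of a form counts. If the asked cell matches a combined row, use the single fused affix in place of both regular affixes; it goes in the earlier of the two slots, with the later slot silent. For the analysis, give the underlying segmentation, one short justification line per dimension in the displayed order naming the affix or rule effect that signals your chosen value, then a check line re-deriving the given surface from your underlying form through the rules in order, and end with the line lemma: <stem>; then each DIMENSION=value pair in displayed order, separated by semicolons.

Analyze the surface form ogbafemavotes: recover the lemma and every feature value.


underlying: ok-bafema-vo-tes
RANK=ol - signalled by the affix ok-
NUM=zo - signalled by the affix -vo
TOR=mi - signalled by the affix -tes
check: okbafemavotes -> okbafemavotes -> okbafemavotes -> ogbafemavotes
lemma: bafema; RANK=ol; NUM=zo; TOR=mi


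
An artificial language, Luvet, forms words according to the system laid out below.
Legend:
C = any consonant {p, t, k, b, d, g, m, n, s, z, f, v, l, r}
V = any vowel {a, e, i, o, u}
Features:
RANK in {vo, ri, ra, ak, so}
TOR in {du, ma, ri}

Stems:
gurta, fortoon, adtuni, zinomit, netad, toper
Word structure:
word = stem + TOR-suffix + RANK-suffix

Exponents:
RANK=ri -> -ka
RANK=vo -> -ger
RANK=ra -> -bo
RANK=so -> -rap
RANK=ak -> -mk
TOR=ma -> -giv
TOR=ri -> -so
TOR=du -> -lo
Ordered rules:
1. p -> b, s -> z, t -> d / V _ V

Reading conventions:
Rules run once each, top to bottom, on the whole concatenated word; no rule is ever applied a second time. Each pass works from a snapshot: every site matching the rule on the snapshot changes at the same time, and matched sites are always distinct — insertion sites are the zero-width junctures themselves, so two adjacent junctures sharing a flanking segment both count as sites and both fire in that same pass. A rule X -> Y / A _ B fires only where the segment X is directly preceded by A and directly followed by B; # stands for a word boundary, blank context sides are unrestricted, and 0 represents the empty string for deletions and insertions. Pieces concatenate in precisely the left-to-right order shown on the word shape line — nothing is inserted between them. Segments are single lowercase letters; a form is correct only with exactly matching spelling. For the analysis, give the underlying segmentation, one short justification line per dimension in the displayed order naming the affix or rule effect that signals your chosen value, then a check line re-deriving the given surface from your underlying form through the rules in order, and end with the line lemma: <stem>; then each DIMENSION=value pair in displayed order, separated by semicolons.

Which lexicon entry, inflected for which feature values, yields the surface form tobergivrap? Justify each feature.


underlying: toper-giv-rap
RANK=so - signalled by the affix -rap
TOR=ma - signalled by the affix -giv
check: topergivrap -> tobergivrap
lemma: toper; RANK=so; TOR=ma


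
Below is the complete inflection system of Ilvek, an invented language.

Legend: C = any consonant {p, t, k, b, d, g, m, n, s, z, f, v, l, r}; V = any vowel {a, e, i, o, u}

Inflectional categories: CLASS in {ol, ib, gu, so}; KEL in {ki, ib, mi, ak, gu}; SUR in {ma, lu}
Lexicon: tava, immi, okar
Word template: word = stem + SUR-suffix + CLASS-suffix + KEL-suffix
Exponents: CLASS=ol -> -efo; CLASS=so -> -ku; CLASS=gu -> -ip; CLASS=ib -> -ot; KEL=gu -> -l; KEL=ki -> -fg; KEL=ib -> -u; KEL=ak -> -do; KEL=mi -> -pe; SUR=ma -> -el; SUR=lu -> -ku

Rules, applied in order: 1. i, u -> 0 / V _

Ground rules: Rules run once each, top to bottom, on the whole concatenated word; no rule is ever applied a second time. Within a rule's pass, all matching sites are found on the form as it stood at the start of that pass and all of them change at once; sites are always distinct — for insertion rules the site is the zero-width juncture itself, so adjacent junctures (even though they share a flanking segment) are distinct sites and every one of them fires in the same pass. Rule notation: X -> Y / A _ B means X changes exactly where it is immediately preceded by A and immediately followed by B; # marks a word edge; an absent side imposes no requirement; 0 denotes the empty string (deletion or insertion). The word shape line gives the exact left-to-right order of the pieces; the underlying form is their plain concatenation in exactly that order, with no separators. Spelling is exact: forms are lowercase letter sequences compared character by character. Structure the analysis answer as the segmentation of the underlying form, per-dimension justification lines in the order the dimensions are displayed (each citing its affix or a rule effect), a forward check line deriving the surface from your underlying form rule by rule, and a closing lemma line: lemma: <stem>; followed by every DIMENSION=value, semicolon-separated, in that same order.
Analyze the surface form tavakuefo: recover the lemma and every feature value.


underlying: tava-ku-efo-u
CLASS=ol - signalled by the affix -efo
KEL=ib - signalled by the affix -u
SUR=lu - signalled by the affix -ku
check: tavakuefou -> tavakuefo
lemma: tava; CLASS=ol; KEL=ib; SUR=lu


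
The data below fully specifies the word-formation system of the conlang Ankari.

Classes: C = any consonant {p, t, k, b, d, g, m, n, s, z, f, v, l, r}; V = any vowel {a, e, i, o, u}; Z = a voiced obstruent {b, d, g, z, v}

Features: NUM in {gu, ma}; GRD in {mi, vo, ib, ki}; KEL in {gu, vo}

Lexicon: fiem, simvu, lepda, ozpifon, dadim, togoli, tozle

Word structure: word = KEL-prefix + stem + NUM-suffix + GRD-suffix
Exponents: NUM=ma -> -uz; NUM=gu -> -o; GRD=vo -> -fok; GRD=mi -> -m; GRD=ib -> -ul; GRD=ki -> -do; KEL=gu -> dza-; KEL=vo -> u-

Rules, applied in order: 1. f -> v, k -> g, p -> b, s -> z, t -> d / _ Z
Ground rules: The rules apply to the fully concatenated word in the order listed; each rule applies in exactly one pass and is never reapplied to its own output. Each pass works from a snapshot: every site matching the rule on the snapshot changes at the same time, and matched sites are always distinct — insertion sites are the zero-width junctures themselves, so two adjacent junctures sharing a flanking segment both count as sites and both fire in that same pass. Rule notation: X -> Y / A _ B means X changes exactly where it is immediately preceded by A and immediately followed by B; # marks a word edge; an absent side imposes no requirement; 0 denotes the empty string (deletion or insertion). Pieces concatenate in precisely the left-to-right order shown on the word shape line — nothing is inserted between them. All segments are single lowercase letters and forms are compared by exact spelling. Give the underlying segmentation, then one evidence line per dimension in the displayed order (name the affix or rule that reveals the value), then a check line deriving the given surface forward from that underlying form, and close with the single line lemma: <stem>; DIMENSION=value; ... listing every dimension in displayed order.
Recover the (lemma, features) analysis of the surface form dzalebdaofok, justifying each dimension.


underlying: dza-lepda-o-fok
NUM=gu - signalled by the affix -o
GRD=vo - signalled by the affix -fok
KEL=gu - signalled by the affix dza-
check: dzalepdaofok -> dzalebdaofok
lemma: lepda; NUM=gu; GRD=vo; KEL=gu
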